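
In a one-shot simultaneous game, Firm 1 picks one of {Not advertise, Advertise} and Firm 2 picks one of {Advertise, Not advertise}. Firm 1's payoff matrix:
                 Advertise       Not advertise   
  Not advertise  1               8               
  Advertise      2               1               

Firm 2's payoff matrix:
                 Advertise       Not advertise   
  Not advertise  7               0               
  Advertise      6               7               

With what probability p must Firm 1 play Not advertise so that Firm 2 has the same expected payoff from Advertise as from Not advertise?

p = 1/8

Firm 2's indifference between Advertise and Not advertise determines Firm 1's mixing probability p:
  Firm 2's expected payoff from Advertise: p·7 + (1−p)·6 = p + 6
  Firm 2's expected payoff from Not advertise: p·0 + (1−p)·7 = -7p + 7
  p + 6 = -7p + 7  ⇒  8p = 1  ⇒  p = 1/8.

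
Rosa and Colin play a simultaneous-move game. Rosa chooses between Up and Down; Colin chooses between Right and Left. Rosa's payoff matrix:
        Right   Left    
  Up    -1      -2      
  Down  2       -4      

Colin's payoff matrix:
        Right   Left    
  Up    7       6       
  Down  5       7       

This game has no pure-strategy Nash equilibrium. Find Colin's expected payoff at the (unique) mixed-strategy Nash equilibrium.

19/3

Colin's indifference between Right and Left determines Rosa's mixing probability p:
  Colin's payoff from Right: p·7 + (1−p)·5 = 2p + 5
  Colin's payoff from Left: p·6 + (1−p)·7 = -p + 7
  2p + 5 = -p + 7  ⇒  3p = 2  ⇒  p = 2/3.
At equilibrium Colin is indifferent across columns, so Colin's payoff equals the payoff from Right: (2/3)·7 + (1/3)·5 = 19/3.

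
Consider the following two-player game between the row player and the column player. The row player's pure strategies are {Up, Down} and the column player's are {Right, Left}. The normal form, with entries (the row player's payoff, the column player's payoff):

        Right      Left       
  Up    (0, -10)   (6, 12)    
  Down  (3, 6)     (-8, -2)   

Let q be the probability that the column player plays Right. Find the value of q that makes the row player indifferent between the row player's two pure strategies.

q = 14/17

In a mixed equilibrium the row player is indifferent between Up and Down; this condition fixes q.
  the row player's expected payoff from Up: q·0 + (1−q)·6 = -6q + 6
  the row player's expected payoff from Down: q·3 + (1−q)·(-8) = 11q - 8
  -6q + 6 = 11q - 8  ⇒  -17q = -14  ⇒  q = 14/17.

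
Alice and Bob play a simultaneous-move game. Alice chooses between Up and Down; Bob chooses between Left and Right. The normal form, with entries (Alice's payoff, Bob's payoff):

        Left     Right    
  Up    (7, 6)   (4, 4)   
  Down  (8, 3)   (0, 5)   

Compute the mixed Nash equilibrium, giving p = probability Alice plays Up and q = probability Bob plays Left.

p = 1/2, q = 4/5

Bob's indifference between Left and Right determines Alice's mixing probability p:
  Bob's payoff from Left: p·6 + (1−p)·3 = 3p + 3
  Bob's payoff from Right: p·4 + (1−p)·5 = -p + 5
  3p + 3 = -p + 5  ⇒  4p = 2  ⇒  p = 1/2.
For Alice to be willing to mix, Alice must be indifferent between Up and Down, which pins down Bob's mix.
  Alice's payoff from Up: q·7 + (1−q)·4 = 3q + 4
  Alice's payoff from Down: q·8 + (1−q)·0 = 8q
  3q + 4 = 8q  ⇒  -5q = -4  ⇒  q = 4/5.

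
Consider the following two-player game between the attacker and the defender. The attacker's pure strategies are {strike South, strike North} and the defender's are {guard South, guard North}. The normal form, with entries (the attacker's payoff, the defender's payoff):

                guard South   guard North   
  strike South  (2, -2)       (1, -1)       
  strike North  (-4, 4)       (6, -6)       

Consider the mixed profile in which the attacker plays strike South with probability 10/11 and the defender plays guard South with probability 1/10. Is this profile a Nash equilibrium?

Given the defender's mix q = 1/10, the attacker's payoff from strike South is 11/10 but from strike North is 5. The attacker strictly prefers strike North, so the attacker would not mix.
So the proposed profile is not a Nash equilibrium.

No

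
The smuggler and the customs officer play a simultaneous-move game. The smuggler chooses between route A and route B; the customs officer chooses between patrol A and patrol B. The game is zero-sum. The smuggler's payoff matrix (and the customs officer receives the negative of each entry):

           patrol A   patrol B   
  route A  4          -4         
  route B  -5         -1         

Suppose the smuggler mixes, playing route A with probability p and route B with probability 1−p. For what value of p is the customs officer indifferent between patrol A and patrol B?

p = 1/3

The smuggler's mix must leave the customs officer indifferent between patrol A and patrol B.
  the customs officer's payoff to patrol A: p·(-4) + (1−p)·5 = -9p + 5
  the customs officer's payoff to patrol B: p·4 + (1−p)·1 = 3p + 1
  -9p + 5 = 3p + 1  ⇒  -12p = -4  ⇒  p = 1/3.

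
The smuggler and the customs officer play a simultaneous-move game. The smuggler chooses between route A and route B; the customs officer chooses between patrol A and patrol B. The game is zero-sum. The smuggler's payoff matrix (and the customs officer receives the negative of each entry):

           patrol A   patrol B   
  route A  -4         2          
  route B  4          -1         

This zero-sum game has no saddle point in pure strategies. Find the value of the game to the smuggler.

v = 4/11

The customs officer's mix must leave the smuggler indifferent between route A and route B.
  the smuggler's expected payoff from route A: q·(-4) + (1−q)·2 = -6q + 2
  the smuggler's expected payoff from route B: q·4 + (1−q)·(-1) = 5q - 1
  -6q + 2 = 5q - 1  ⇒  -11q = -3  ⇒  q = 3/11.
The value is the smuggler's expected payoff against this mix (using route A): (3/11)·(-4) + (8/11)·2 = 4/11.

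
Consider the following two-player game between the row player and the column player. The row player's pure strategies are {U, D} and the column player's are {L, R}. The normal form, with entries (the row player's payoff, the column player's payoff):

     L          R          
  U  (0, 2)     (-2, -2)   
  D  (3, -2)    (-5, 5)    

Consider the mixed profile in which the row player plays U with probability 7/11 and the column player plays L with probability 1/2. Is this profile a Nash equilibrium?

Yes

Check the column player's indifference given the row player's mix p = 7/11:
  payoff from L = 6/11; payoff from R = 6/11 — equal.
Check the row player's indifference given the column player's mix q = 1/2:
  payoff from U = -1; payoff from D = -1 — equal.
Both players are indifferent, so neither can profitably deviate.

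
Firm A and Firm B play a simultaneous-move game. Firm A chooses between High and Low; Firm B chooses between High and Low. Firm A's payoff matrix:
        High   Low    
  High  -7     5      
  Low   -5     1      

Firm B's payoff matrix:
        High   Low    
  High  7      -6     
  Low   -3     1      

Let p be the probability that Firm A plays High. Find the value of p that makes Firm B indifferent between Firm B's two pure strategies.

p = 4/17

In a mixed equilibrium Firm B is indifferent between High and Low; this condition fixes p.
  Firm B's payoff from High: p·7 + (1−p)·(-3) = 10p - 3
  Firm B's payoff from Low: p·(-6) + (1−p)·1 = -7p + 1
  10p - 3 = -7p + 1  ⇒  17p = 4  ⇒  p = 4/17.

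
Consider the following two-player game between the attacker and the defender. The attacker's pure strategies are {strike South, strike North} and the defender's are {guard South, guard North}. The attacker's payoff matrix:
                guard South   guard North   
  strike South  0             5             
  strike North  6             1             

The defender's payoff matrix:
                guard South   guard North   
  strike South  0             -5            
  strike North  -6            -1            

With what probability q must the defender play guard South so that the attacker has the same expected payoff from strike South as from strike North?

q = 2/5

In a mixed equilibrium the attacker is indifferent between strike South and strike North; this condition fixes q.
  the attacker's payoff to strike South: q·0 + (1−q)·5 = -5q + 5
  the attacker's payoff to strike North: q·6 + (1−q)·1 = 5q + 1
  -5q + 5 = 5q + 1  ⇒  -10q = -4  ⇒  q = 2/5.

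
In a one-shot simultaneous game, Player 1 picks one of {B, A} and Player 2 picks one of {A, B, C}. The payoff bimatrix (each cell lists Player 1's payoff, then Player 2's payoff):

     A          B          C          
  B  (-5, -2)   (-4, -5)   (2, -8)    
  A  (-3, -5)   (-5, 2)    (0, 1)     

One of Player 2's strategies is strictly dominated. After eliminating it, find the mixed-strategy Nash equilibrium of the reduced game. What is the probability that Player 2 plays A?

Player 2's strategy C is strictly dominated by B: -5 > -8 and 2 > 1. Eliminate C.
Set Player 1's expected payoff from B equal to that from A:
  Player 1's payoff from B: q·(-5) + (1−q)·(-4) = -q - 4
  Player 1's payoff from A: q·(-3) + (1−q)·(-5) = 2q - 5
  -q - 4 = 2q - 5  ⇒  -3q = -1  ⇒  q = 1/3.

q = 1/3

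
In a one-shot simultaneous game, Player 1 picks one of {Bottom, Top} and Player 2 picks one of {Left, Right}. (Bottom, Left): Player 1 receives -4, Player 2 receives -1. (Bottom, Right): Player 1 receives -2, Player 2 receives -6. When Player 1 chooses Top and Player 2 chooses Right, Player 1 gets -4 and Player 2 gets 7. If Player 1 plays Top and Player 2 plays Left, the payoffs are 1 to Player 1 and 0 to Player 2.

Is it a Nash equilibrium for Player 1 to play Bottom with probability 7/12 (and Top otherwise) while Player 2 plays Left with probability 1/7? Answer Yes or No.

Given Player 2's mix q = 1/7, Player 1's payoff from Bottom is -16/7 but from Top is -23/7. Player 1 strictly prefers Bottom, so Player 1 would not mix.
So the proposed profile is not a Nash equilibrium.

No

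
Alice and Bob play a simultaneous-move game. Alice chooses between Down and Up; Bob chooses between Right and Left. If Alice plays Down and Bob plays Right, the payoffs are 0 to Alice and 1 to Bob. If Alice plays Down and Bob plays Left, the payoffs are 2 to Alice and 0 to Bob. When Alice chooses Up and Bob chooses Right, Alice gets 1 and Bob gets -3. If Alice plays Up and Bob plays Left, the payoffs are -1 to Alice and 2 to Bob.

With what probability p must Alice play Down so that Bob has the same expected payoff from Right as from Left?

p = 5/6

In a mixed equilibrium Bob is indifferent between Right and Left; this condition fixes p.
  Bob's expected payoff from Right: p·1 + (1−p)·(-3) = 4p - 3
  Bob's expected payoff from Left: p·0 + (1−p)·2 = -2p + 2
  4p - 3 = -2p + 2  ⇒  6p = 5  ⇒  p = 5/6.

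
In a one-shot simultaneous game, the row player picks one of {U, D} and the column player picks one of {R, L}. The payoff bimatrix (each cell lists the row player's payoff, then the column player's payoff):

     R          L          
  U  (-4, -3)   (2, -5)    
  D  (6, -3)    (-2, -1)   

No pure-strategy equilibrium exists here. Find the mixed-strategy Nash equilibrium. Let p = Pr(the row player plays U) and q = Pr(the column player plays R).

p = 1/2, q = 2/7

For the column player to be willing to mix, the column player must be indifferent between R and L, which pins down the row player's mix.
  the column player's payoff to R: p·(-3) + (1−p)·(-3) = -3
  the column player's payoff to L: p·(-5) + (1−p)·(-1) = -4p - 1
  -3 = -4p - 1  ⇒  4p = 2  ⇒  p = 1/2.
Set the row player's expected payoff from U equal to that from D:
  the row player's payoff to U: q·(-4) + (1−q)·2 = -6q + 2
  the row player's payoff to D: q·6 + (1−q)·(-2) = 8q - 2
  -6q + 2 = 8q - 2  ⇒  -14q = -4  ⇒  q = 2/7.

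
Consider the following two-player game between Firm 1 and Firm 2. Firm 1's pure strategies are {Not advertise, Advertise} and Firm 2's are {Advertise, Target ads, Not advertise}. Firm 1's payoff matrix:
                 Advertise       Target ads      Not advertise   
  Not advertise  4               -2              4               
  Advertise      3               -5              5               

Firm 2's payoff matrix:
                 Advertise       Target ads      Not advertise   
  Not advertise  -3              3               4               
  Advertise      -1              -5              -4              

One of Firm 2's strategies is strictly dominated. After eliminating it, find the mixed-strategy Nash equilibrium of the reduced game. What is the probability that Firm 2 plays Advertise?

q = 1/2

Firm 2's strategy Target ads is strictly dominated by Not advertise: 4 > 3 and -4 > -5. Eliminate Target ads.
In a mixed equilibrium Firm 1 is indifferent between Not advertise and Advertise; this condition fixes q.
  Firm 1's payoff from Not advertise: q·4 + (1−q)·4 = 4
  Firm 1's payoff from Advertise: q·3 + (1−q)·5 = -2q + 5
  4 = -2q + 5  ⇒  2q = 1  ⇒  q = 1/2.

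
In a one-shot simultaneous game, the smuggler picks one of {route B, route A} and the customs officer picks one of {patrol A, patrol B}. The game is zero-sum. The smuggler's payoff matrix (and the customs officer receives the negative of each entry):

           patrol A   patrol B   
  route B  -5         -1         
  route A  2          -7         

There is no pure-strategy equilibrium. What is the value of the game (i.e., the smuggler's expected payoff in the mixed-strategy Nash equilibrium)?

v = -37/13

The customs officer's mix must leave the smuggler indifferent between route B and route A.
  the smuggler's payoff to route B: q·(-5) + (1−q)·(-1) = -4q - 1
  the smuggler's payoff to route A: q·2 + (1−q)·(-7) = 9q - 7
  -4q - 1 = 9q - 7  ⇒  -13q = -6  ⇒  q = 6/13.
The value is the smuggler's expected payoff against this mix (using route B): (6/13)·(-5) + (7/13)·(-1) = -37/13.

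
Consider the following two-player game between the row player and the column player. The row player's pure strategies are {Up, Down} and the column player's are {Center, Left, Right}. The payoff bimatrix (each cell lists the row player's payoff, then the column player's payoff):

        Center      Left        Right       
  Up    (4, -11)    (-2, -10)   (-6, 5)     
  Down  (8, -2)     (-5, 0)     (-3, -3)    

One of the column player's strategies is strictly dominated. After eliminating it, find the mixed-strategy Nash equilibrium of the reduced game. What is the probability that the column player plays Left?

The column player's strategy Center is strictly dominated by Left: -10 > -11 and 0 > -2. Eliminate Center.
The column player's mix must leave the row player indifferent between Up and Down.
  the row player's expected payoff from Up: q·(-2) + (1−q)·(-6) = 4q - 6
  the row player's expected payoff from Down: q·(-5) + (1−q)·(-3) = -2q - 3
  4q - 6 = -2q - 3  ⇒  6q = 3  ⇒  q = 1/2.

q = 1/2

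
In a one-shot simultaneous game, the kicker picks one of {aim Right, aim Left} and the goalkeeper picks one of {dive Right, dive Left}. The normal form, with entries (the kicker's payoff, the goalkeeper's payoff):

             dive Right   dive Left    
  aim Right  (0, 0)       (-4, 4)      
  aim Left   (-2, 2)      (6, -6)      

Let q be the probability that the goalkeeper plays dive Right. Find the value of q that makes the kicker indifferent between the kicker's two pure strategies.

q = 5/6

Set the kicker's expected payoff from aim Right equal to that from aim Left:
  the kicker's expected payoff from aim Right: q·0 + (1−q)·(-4) = 4q - 4
  the kicker's expected payoff from aim Left: q·(-2) + (1−q)·6 = -8q + 6
  4q - 4 = -8q + 6  ⇒  12q = 10  ⇒  q = 5/6.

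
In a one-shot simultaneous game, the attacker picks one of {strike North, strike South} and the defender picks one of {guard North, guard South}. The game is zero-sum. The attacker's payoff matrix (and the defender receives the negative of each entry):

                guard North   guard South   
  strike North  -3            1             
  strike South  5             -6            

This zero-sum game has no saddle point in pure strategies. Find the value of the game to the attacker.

The attacker's indifference between strike North and strike South determines the defender's mixing probability q:
  the attacker's payoff from strike North: q·(-3) + (1−q)·1 = -4q + 1
  the attacker's payoff from strike South: q·5 + (1−q)·(-6) = 11q - 6
  -4q + 1 = 11q - 6  ⇒  -15q = -7  ⇒  q = 7/15.
The value is the attacker's expected payoff against this mix (using strike North): (7/15)·(-3) + (8/15)·1 = -13/15.

v = -13/15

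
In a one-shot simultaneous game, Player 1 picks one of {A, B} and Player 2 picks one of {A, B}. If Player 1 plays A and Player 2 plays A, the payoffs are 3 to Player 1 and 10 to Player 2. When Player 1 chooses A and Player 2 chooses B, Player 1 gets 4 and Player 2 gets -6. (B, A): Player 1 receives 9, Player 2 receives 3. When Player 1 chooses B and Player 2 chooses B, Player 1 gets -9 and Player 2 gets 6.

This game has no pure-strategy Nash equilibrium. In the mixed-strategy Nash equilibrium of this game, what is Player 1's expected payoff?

Set Player 1's expected payoff from A equal to that from B:
  Player 1's payoff from A: q·3 + (1−q)·4 = -q + 4
  Player 1's payoff from B: q·9 + (1−q)·(-9) = 18q - 9
  -q + 4 = 18q - 9  ⇒  -19q = -13  ⇒  q = 13/19.
At equilibrium Player 1 is indifferent across rows, so Player 1's payoff equals the payoff from A: (13/19)·3 + (6/19)·4 = 63/19.

63/19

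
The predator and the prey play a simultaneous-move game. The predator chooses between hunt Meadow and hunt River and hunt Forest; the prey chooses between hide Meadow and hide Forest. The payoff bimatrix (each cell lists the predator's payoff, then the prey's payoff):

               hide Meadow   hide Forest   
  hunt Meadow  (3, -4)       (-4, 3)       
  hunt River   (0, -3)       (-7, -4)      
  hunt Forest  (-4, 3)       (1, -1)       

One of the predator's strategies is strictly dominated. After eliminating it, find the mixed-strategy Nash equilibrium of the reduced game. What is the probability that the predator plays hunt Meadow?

p = 4/11

The predator's strategy hunt River is strictly dominated by hunt Meadow: 3 > 0 and -4 > -7. Eliminate hunt River.
The prey's indifference between hide Meadow and hide Forest determines the predator's mixing probability p:
  the prey's payoff to hide Meadow: p·(-4) + (1−p)·3 = -7p + 3
  the prey's payoff to hide Forest: p·3 + (1−p)·(-1) = 4p - 1
  -7p + 3 = 4p - 1  ⇒  -11p = -4  ⇒  p = 4/11.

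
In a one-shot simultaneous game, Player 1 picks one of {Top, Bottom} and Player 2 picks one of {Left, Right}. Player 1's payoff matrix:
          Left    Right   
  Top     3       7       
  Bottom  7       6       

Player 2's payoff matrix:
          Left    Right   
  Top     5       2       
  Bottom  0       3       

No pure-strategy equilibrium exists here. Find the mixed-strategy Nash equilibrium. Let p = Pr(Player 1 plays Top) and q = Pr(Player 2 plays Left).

p = 1/2, q = 1/5

Player 1's mix must leave Player 2 indifferent between Left and Right.
  Player 2's payoff from Left: p·5 + (1−p)·0 = 5p
  Player 2's payoff from Right: p·2 + (1−p)·3 = -p + 3
  5p = -p + 3  ⇒  6p = 3  ⇒  p = 1/2.
In a mixed equilibrium Player 1 is indifferent between Top and Bottom; this condition fixes q.
  Player 1's expected payoff from Top: q·3 + (1−q)·7 = -4q + 7
  Player 1's expected payoff from Bottom: q·7 + (1−q)·6 = q + 6
  -4q + 7 = q + 6  ⇒  -5q = -1  ⇒  q = 1/5.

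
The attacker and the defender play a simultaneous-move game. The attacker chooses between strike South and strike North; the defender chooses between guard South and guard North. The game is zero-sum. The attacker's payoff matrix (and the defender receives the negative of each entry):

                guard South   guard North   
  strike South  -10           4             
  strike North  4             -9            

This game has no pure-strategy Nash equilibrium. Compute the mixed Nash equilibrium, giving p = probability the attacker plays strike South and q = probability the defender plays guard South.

p = 13/27, q = 13/27

In a mixed equilibrium the defender is indifferent between guard South and guard North; this condition fixes p.
  the defender's payoff from guard South: p·10 + (1−p)·(-4) = 14p - 4
  the defender's payoff from guard North: p·(-4) + (1−p)·9 = -13p + 9
  14p - 4 = -13p + 9  ⇒  27p = 13  ⇒  p = 13/27.
In a mixed equilibrium the attacker is indifferent between strike South and strike North; this condition fixes q.
  the attacker's expected payoff from strike South: q·(-10) + (1−q)·4 = -14q + 4
  the attacker's expected payoff from strike North: q·4 + (1−q)·(-9) = 13q - 9
  -14q + 4 = 13q - 9  ⇒  -27q = -13  ⇒  q = 13/27.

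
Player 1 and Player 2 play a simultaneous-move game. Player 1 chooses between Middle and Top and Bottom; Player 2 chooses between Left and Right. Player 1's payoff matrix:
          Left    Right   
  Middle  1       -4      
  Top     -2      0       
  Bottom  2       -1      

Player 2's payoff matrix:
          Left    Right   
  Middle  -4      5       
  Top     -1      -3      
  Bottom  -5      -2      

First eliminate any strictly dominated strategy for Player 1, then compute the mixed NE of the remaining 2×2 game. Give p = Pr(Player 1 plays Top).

p = 3/5

Player 1's strategy Middle is strictly dominated by Bottom: 2 > 1 and -1 > -4. Eliminate Middle.
Set Player 2's expected payoff from Left equal to that from Right:
  Player 2's payoff to Left: p·(-1) + (1−p)·(-5) = 4p - 5
  Player 2's payoff to Right: p·(-3) + (1−p)·(-2) = -p - 2
  4p - 5 = -p - 2  ⇒  5p = 3  ⇒  p = 3/5.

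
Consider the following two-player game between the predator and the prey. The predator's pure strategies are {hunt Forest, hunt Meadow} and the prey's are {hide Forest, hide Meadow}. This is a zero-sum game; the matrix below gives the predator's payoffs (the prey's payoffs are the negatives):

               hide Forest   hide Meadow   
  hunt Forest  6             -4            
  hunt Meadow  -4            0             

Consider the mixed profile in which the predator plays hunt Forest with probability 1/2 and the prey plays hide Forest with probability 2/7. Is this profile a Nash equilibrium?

Given the predator's mix p = 1/2, the prey's payoff from hide Forest is -1 but from hide Meadow is 2. The prey strictly prefers hide Meadow, so the prey would not mix.
So the proposed profile is not a Nash equilibrium.

No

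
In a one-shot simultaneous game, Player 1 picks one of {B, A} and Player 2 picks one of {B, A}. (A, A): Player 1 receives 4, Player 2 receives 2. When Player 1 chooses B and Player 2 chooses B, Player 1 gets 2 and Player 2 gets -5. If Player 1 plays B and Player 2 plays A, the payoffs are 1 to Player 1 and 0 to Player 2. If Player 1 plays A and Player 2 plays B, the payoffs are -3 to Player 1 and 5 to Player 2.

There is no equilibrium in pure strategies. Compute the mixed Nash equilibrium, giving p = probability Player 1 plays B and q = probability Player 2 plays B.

p = 3/8, q = 3/8

Set Player 2's expected payoff from B equal to that from A:
  Player 2's payoff from B: p·(-5) + (1−p)·5 = -10p + 5
  Player 2's payoff from A: p·0 + (1−p)·2 = -2p + 2
  -10p + 5 = -2p + 2  ⇒  -8p = -3  ⇒  p = 3/8.
Player 1's indifference between B and A determines Player 2's mixing probability q:
  Player 1's expected payoff from B: q·2 + (1−q)·1 = q + 1
  Player 1's expected payoff from A: q·(-3) + (1−q)·4 = -7q + 4
  q + 1 = -7q + 4  ⇒  8q = 3  ⇒  q = 3/8.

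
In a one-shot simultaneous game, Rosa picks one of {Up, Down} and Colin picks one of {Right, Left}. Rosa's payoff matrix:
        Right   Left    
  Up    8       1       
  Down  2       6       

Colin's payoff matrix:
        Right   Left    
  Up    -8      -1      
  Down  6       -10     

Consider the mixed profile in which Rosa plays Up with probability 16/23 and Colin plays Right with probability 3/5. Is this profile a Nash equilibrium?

Given Colin's mix q = 3/5, Rosa's payoff from Up is 26/5 but from Down is 18/5. Rosa strictly prefers Up, so Rosa would not mix.
So the proposed profile is not a Nash equilibrium.

No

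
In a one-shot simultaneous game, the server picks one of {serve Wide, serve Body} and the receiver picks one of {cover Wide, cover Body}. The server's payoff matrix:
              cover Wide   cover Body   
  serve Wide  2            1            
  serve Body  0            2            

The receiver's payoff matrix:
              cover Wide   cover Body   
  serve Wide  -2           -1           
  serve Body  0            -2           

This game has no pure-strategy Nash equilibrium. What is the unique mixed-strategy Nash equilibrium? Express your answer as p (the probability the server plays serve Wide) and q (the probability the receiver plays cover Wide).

p = 2/3, q = 1/3

The server's mix must leave the receiver indifferent between cover Wide and cover Body.
  the receiver's payoff from cover Wide: p·(-2) + (1−p)·0 = -2p
  the receiver's payoff from cover Body: p·(-1) + (1−p)·(-2) = p - 2
  -2p = p - 2  ⇒  -3p = -2  ⇒  p = 2/3.
The receiver's mix must leave the server indifferent between serve Wide and serve Body.
  the server's payoff from serve Wide: q·2 + (1−q)·1 = q + 1
  the server's payoff from serve Body: q·0 + (1−q)·2 = -2q + 2
  q + 1 = -2q + 2  ⇒  3q = 1  ⇒  q = 1/3.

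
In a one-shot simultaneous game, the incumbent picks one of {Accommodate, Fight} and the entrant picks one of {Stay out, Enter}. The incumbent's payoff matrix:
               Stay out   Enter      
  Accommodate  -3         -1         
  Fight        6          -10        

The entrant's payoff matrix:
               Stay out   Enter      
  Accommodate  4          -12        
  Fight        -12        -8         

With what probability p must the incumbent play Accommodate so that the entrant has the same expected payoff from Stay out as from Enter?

The incumbent's mix must leave the entrant indifferent between Stay out and Enter.
  the entrant's payoff from Stay out: p·4 + (1−p)·(-12) = 16p - 12
  the entrant's payoff from Enter: p·(-12) + (1−p)·(-8) = -4p - 8
  16p - 12 = -4p - 8  ⇒  20p = 4  ⇒  p = 1/5.

p = 1/5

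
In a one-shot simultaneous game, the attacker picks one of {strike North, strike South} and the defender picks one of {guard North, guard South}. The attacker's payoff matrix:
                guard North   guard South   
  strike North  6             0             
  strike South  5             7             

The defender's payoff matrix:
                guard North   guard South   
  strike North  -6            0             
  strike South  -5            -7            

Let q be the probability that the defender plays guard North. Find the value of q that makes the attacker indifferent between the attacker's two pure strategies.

The attacker's indifference between strike North and strike South determines the defender's mixing probability q:
  the attacker's payoff from strike North: q·6 + (1−q)·0 = 6q
  the attacker's payoff from strike South: q·5 + (1−q)·7 = -2q + 7
  6q = -2q + 7  ⇒  8q = 7  ⇒  q = 7/8.

q = 7/8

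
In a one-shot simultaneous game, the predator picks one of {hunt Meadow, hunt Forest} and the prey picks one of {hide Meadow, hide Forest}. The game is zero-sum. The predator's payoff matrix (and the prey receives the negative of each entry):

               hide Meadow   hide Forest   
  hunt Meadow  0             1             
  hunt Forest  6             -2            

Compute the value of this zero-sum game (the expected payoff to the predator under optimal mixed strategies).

For the predator to be willing to mix, the predator must be indifferent between hunt Meadow and hunt Forest, which pins down the prey's mix.
  the predator's expected payoff from hunt Meadow: q·0 + (1−q)·1 = -q + 1
  the predator's expected payoff from hunt Forest: q·6 + (1−q)·(-2) = 8q - 2
  -q + 1 = 8q - 2  ⇒  -9q = -3  ⇒  q = 1/3.
The value is the predator's expected payoff against this mix (using hunt Meadow): (1/3)·0 + (2/3)·1 = 2/3.

v = 2/3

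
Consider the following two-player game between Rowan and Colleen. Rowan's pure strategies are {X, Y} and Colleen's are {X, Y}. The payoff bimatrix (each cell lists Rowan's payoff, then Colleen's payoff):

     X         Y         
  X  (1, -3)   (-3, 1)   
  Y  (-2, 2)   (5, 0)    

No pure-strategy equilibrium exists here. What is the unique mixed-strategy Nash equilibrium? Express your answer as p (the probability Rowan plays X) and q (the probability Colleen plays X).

p = 1/3, q = 8/11

For Colleen to be willing to mix, Colleen must be indifferent between X and Y, which pins down Rowan's mix.
  Colleen's payoff from X: p·(-3) + (1−p)·2 = -5p + 2
  Colleen's payoff from Y: p·1 + (1−p)·0 = p
  -5p + 2 = p  ⇒  -6p = -2  ⇒  p = 1/3.
For Rowan to be willing to mix, Rowan must be indifferent between X and Y, which pins down Colleen's mix.
  Rowan's payoff to X: q·1 + (1−q)·(-3) = 4q - 3
  Rowan's payoff to Y: q·(-2) + (1−q)·5 = -7q + 5
  4q - 3 = -7q + 5  ⇒  11q = 8  ⇒  q = 8/11.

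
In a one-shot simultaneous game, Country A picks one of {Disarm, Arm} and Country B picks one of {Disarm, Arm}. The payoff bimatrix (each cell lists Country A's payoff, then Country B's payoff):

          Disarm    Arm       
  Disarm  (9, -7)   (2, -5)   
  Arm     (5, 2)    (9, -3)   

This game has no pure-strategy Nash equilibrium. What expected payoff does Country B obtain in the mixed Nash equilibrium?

For Country B to be willing to mix, Country B must be indifferent between Disarm and Arm, which pins down Country A's mix.
  Country B's payoff from Disarm: p·(-7) + (1−p)·2 = -9p + 2
  Country B's payoff from Arm: p·(-5) + (1−p)·(-3) = -2p - 3
  -9p + 2 = -2p - 3  ⇒  -7p = -5  ⇒  p = 5/7.
At equilibrium Country B is indifferent across columns, so Country B's payoff equals the payoff from Disarm: (5/7)·(-7) + (2/7)·2 = -31/7.

-31/7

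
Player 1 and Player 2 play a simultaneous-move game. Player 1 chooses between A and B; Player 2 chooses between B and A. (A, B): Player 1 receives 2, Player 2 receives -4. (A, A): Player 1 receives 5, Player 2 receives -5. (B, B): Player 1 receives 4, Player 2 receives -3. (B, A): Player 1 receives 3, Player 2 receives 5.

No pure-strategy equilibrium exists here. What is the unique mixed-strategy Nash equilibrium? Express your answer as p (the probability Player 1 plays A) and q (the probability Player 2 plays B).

For Player 2 to be willing to mix, Player 2 must be indifferent between B and A, which pins down Player 1's mix.
  Player 2's payoff from B: p·(-4) + (1−p)·(-3) = -p - 3
  Player 2's payoff from A: p·(-5) + (1−p)·5 = -10p + 5
  -p - 3 = -10p + 5  ⇒  9p = 8  ⇒  p = 8/9.
In a mixed equilibrium Player 1 is indifferent between A and B; this condition fixes q.
  Player 1's payoff to A: q·2 + (1−q)·5 = -3q + 5
  Player 1's payoff to B: q·4 + (1−q)·3 = q + 3
  -3q + 5 = q + 3  ⇒  -4q = -2  ⇒  q = 1/2.

p = 8/9, q = 1/2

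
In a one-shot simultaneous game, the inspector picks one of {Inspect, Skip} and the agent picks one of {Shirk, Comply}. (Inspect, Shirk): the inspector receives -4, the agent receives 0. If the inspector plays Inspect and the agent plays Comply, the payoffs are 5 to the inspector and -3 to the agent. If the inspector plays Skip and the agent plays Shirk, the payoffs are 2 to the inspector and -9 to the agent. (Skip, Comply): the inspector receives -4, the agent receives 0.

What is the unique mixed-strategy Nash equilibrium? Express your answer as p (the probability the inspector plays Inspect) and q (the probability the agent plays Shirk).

p = 3/4, q = 3/5

The agent's indifference between Shirk and Comply determines the inspector's mixing probability p:
  the agent's payoff to Shirk: p·0 + (1−p)·(-9) = 9p - 9
  the agent's payoff to Comply: p·(-3) + (1−p)·0 = -3p
  9p - 9 = -3p  ⇒  12p = 9  ⇒  p = 3/4.
For the inspector to be willing to mix, the inspector must be indifferent between Inspect and Skip, which pins down the agent's mix.
  the inspector's expected payoff from Inspect: q·(-4) + (1−q)·5 = -9q + 5
  the inspector's expected payoff from Skip: q·2 + (1−q)·(-4) = 6q - 4
  -9q + 5 = 6q - 4  ⇒  -15q = -9  ⇒  q = 3/5.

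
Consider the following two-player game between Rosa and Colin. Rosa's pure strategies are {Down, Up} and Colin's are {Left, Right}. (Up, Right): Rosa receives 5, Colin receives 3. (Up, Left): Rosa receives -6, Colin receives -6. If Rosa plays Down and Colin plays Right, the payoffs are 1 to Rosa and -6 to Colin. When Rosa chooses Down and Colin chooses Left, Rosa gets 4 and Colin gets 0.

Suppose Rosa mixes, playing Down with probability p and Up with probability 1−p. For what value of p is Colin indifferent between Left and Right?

p = 3/5

In a mixed equilibrium Colin is indifferent between Left and Right; this condition fixes p.
  Colin's payoff from Left: p·0 + (1−p)·(-6) = 6p - 6
  Colin's payoff from Right: p·(-6) + (1−p)·3 = -9p + 3
  6p - 6 = -9p + 3  ⇒  15p = 9  ⇒  p = 3/5.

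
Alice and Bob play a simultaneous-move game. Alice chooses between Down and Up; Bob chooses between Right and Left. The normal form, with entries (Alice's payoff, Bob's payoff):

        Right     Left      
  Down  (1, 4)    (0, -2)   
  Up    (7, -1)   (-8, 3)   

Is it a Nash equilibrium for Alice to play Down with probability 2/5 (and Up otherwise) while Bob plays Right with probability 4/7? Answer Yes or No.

Check Bob's indifference given Alice's mix p = 2/5:
  payoff from Right = 1; payoff from Left = 1 — equal.
Check Alice's indifference given Bob's mix q = 4/7:
  payoff from Down = 4/7; payoff from Up = 4/7 — equal.
Both players are indifferent, so neither can profitably deviate.

Yes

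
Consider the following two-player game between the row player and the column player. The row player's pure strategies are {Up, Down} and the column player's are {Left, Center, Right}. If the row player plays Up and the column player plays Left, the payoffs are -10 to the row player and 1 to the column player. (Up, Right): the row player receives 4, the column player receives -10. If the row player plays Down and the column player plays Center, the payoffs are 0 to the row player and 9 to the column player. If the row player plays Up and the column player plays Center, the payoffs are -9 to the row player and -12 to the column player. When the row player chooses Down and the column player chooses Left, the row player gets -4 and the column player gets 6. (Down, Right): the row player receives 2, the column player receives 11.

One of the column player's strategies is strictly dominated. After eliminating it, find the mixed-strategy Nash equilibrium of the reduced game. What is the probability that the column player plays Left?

q = 1/4

The column player's strategy Center is strictly dominated by Right: -10 > -12 and 11 > 9. Eliminate Center.
The column player's mix must leave the row player indifferent between Up and Down.
  the row player's expected payoff from Up: q·(-10) + (1−q)·4 = -14q + 4
  the row player's expected payoff from Down: q·(-4) + (1−q)·2 = -6q + 2
  -14q + 4 = -6q + 2  ⇒  -8q = -2  ⇒  q = 1/4.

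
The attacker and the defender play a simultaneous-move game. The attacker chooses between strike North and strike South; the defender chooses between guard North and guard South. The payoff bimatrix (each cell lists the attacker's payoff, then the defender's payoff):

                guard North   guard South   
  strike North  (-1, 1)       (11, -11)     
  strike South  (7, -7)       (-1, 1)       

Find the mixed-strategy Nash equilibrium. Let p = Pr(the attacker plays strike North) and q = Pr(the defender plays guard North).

p = 2/5, q = 3/5

For the defender to be willing to mix, the defender must be indifferent between guard North and guard South, which pins down the attacker's mix.
  the defender's payoff to guard North: p·1 + (1−p)·(-7) = 8p - 7
  the defender's payoff to guard South: p·(-11) + (1−p)·1 = -12p + 1
  8p - 7 = -12p + 1  ⇒  20p = 8  ⇒  p = 2/5.
Set the attacker's expected payoff from strike North equal to that from strike South:
  the attacker's expected payoff from strike North: q·(-1) + (1−q)·11 = -12q + 11
  the attacker's expected payoff from strike South: q·7 + (1−q)·(-1) = 8q - 1
  -12q + 11 = 8q - 1  ⇒  -20q = -12  ⇒  q = 3/5.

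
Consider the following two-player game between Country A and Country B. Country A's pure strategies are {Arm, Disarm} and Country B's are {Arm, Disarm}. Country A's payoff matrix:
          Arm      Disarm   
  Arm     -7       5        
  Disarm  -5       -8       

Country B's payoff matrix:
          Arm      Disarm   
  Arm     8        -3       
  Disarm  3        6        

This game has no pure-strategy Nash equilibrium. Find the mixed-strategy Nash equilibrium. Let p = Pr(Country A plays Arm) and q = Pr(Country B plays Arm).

Set Country B's expected payoff from Arm equal to that from Disarm:
  Country B's payoff from Arm: p·8 + (1−p)·3 = 5p + 3
  Country B's payoff from Disarm: p·(-3) + (1−p)·6 = -9p + 6
  5p + 3 = -9p + 6  ⇒  14p = 3  ⇒  p = 3/14.
Country A's indifference between Arm and Disarm determines Country B's mixing probability q:
  Country A's payoff to Arm: q·(-7) + (1−q)·5 = -12q + 5
  Country A's payoff to Disarm: q·(-5) + (1−q)·(-8) = 3q - 8
  -12q + 5 = 3q - 8  ⇒  -15q = -13  ⇒  q = 13/15.

p = 3/14, q = 13/15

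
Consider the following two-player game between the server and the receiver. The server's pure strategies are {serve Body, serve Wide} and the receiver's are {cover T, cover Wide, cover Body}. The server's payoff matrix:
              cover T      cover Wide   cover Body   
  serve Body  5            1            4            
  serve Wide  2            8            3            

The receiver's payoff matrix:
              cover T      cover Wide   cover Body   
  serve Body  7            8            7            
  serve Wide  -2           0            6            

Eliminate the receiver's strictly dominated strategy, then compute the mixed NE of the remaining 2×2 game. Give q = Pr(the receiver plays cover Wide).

q = 1/8

The receiver's strategy cover T is strictly dominated by cover Wide: 8 > 7 and 0 > -2. Eliminate cover T.
In a mixed equilibrium the server is indifferent between serve Body and serve Wide; this condition fixes q.
  the server's payoff from serve Body: q·1 + (1−q)·4 = -3q + 4
  the server's payoff from serve Wide: q·8 + (1−q)·3 = 5q + 3
  -3q + 4 = 5q + 3  ⇒  -8q = -1  ⇒  q = 1/8.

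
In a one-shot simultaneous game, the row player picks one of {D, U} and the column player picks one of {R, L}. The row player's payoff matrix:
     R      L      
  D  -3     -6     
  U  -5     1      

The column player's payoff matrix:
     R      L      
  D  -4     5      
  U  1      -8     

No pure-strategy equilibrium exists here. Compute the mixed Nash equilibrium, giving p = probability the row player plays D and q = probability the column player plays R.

p = 1/2, q = 7/9

Set the column player's expected payoff from R equal to that from L:
  the column player's payoff from R: p·(-4) + (1−p)·1 = -5p + 1
  the column player's payoff from L: p·5 + (1−p)·(-8) = 13p - 8
  -5p + 1 = 13p - 8  ⇒  -18p = -9  ⇒  p = 1/2.
Set the row player's expected payoff from D equal to that from U:
  the row player's payoff from D: q·(-3) + (1−q)·(-6) = 3q - 6
  the row player's payoff from U: q·(-5) + (1−q)·1 = -6q + 1
  3q - 6 = -6q + 1  ⇒  9q = 7  ⇒  q = 7/9.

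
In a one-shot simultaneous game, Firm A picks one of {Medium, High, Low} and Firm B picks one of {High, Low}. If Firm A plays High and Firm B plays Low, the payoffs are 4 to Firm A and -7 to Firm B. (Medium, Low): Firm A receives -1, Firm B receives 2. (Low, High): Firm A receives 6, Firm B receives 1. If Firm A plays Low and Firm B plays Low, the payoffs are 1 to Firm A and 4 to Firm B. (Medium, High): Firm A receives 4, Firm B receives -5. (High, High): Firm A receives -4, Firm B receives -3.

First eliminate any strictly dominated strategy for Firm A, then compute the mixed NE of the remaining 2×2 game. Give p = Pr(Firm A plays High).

Firm A's strategy Medium is strictly dominated by Low: 6 > 4 and 1 > -1. Eliminate Medium.
Firm A's mix must leave Firm B indifferent between High and Low.
  Firm B's expected payoff from High: p·(-3) + (1−p)·1 = -4p + 1
  Firm B's expected payoff from Low: p·(-7) + (1−p)·4 = -11p + 4
  -4p + 1 = -11p + 4  ⇒  7p = 3  ⇒  p = 3/7.

p = 3/7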